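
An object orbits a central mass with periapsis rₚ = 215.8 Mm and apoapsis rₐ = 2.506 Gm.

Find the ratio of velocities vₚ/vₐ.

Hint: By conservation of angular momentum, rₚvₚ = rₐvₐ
rₚ = 215.8 Mm = 2.158 × 10^8 m
rₐ = 2.506 Gm = 2.506 × 10^9 m
rₚvₚ = rₐvₐ  ⇒  vₚ/vₐ = rₐ/rₚ
vₚ/vₐ = (2.506 × 10^9) / (2.158 × 10^8) = 11.6126

Final answer: vₚ/vₐ = 11.61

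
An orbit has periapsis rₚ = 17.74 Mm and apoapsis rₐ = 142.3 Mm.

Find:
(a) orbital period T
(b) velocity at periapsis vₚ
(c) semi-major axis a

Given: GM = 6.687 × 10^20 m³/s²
rₚ = 17.74 Mm = 1.774 × 10^7 m
rₐ = 142.3 Mm = 1.423 × 10^8 m
GM = 6.687 × 10^20 m³/s²
a = (rₚ + rₐ)/2 = 8.002 × 10^7 m
e = (rₐ − rₚ)/(rₐ + rₚ) = (1.2456 × 10^8) / (1.6004 × 10^8) = 0.778305
(a) a³ = 5.12384 × 10^23 m³;  T = 2π √(a³/GM) = 2π × 27.681 s = 173.925 s ≈ 2.899 minutes
(b) vₚ² = GM (2/rₚ − 1/a) = 6.687 × 10^20 × (1.1274 × 10^-7 − 1.24969 × 10^-8) = 6.70323 × 10^13 m²/s²;  vₚ = 8.18733 × 10^6 m/s ≈ 8187 km/s
(c) a = 8.002 × 10^7 m ≈ 80.02 Mm

Final answer:
(a) orbital period T = 2.899 minutes
(b) velocity at periapsis vₚ = 8187 km/s
(c) semi-major axis a = 80.02 Mm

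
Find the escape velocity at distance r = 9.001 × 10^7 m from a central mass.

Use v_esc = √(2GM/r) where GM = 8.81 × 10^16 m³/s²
r = 9.001 × 10^7 m
GM = 8.81 × 10^16 m³/s²
2GM/r = 2 × (8.81 × 10^16) / (9.001 × 10^7) = 1.95756 × 10^9 m²/s²
v_esc = √(2GM/r) = 44244.3 m/s ≈ 44.24 km/s

Final answer: 44.24 km/s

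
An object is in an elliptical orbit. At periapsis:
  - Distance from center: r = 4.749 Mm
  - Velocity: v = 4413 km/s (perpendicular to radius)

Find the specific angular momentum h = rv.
r = 4.749 Mm = 4.749 × 10^6 m
v = 4413 km/s = 4.413 × 10^6 m/s
h = rv = 4.749 × 10^6 × 4.413 × 10^6 = 2.09573 × 10^13 m²/s ≈ 2.096 × 10^13 m²/s

Final answer: h = 2.096 × 10^13 m²/s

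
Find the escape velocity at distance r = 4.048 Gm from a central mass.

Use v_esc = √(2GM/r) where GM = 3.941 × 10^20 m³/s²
r = 4.048 Gm = 4.048 × 10^9 m
GM = 3.941 × 10^20 m³/s²
2GM/r = 2 × (3.941 × 10^20) / (4.048 × 10^9) = 1.94713 × 10^11 m²/s²
v_esc = √(2GM/r) = 441263 m/s ≈ 441.3 km/s

Final answer: 441.3 km/s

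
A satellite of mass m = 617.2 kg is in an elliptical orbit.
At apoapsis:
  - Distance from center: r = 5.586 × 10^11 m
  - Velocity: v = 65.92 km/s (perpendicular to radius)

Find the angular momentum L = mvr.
r = 5.586 × 10^11 m
v = 65.92 km/s = 65920 m/s
vr = 65920 × 5.586 × 10^11 = 3.68229 × 10^16 m²/s
L = m × vr = 617.2 × 3.68229 × 10^16 = 2.27271 × 10^19 kg·m²/s ≈ 2.273 × 10^19 kg·m²/s

Final answer: L = 2.273 × 10^19 kg·m²/s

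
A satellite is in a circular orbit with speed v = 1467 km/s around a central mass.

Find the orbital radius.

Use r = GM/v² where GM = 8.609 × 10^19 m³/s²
v = 1467 km/s = 1.467 × 10^6 m/s
GM = 8.609 × 10^19 m³/s²
v² = 2.15209 × 10^12 m²/s²
r = GM/v² = (8.609 × 10^19) / (2.15209 × 10^12) = 4.0003 × 10^7 m ≈ 40 Mm

Final answer: 40 Mm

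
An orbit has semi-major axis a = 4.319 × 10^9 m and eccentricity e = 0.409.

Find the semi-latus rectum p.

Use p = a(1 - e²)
a = 4.319 × 10^9 m
e = 0.409,  e² = 0.167281,  1 − e² = 0.832719
p = a(1 − e²) = 4.319 × 10^9 m × 0.832719 = 3.59651 × 10^9 m ≈ 3.597 × 10^9 m

Final answer: p = 3.597 × 10^9 m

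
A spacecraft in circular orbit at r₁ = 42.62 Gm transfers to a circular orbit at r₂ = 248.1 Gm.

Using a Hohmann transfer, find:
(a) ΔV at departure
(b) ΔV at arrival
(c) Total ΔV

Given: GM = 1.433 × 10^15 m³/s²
r₁ = 42.62 Gm = 4.262 × 10^10 m
r₂ = 248.1 Gm = 2.481 × 10^11 m
GM = 1.433 × 10^15 m³/s²
Transfer ellipse: a_t = (r₁ + r₂)/2 = 1.4536 × 10^11 m
Circular speed at r₁: v₁ = √(GM/r₁) = 183.365 m/s
Transfer speed at r₁ (periapsis): v₁ₜ = √(GM(2/r₁ − 1/a_t)) = 239.556 m/s
(a) ΔV₁ = v₁ₜ − v₁ = 56.1912 m/s ≈ 56.19 m/s
Circular speed at r₂: v₂ = √(GM/r₂) = 75.9993 m/s
Transfer speed at r₂ (apoapsis): v₂ₜ = √(GM(2/r₂ − 1/a_t)) = 41.1523 m/s
(b) ΔV₂ = v₂ − v₂ₜ = 34.847 m/s ≈ 34.85 m/s
(c) ΔV_total = ΔV₁ + ΔV₂ = 91.0382 m/s ≈ 91.04 m/s

Final answer:
(a) ΔV₁ = 56.19 m/s
(b) ΔV₂ = 34.85 m/s
(c) ΔV_total = 91.04 m/s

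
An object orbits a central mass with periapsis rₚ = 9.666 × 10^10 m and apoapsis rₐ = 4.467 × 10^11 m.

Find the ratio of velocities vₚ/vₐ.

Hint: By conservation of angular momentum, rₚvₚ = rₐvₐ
rₚ = 9.666 × 10^10 m
rₐ = 4.467 × 10^11 m
rₚvₚ = rₐvₐ  ⇒  vₚ/vₐ = rₐ/rₚ
vₚ/vₐ = (4.467 × 10^11) / (9.666 × 10^10) = 4.62135

Final answer: vₚ/vₐ = 4.621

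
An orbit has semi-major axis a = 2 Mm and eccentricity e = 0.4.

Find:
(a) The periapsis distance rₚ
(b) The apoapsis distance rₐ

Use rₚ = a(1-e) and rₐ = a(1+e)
a = 2 Mm = 2 × 10^6 m
e = 0.4:  1 − e = 0.6,  1 + e = 1.4
(a) rₚ = a(1 − e) = 2 × 10^6 m × 0.6 = 1.2 × 10^6 m ≈ 1.2 Mm
(b) rₐ = a(1 + e) = 2 × 10^6 m × 1.4 = 2.8 × 10^6 m ≈ 2.8 Mm

Final answer:
(a) rₚ = 1.2 Mm
(b) rₐ = 2.8 Mm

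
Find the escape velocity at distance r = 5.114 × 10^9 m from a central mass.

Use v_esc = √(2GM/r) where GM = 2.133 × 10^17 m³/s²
r = 5.114 × 10^9 m
GM = 2.133 × 10^17 m³/s²
2GM/r = 2 × (2.133 × 10^17) / (5.114 × 10^9) = 8.34181 × 10^7 m²/s²
v_esc = √(2GM/r) = 9133.35 m/s ≈ 9.133 km/s

Final answer: 9.133 km/s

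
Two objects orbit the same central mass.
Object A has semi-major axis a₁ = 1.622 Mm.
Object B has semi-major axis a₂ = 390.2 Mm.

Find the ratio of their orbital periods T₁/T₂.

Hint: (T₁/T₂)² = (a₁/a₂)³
a₁ = 1.622 Mm = 1.622 × 10^6 m
a₂ = 390.2 Mm = 3.902 × 10^8 m
a₁/a₂ = 0.00415684
T₁/T₂ = (a₁/a₂)^(3/2) = (0.00415684)^1.5 = 0.000268007

Final answer: T₁/T₂ = 0.000268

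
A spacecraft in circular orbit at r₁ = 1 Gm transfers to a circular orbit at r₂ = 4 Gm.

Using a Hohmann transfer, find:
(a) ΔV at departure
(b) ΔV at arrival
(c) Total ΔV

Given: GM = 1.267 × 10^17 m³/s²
r₁ = 1 Gm = 1 × 10^9 m
r₂ = 4 Gm = 4 × 10^9 m
GM = 1.267 × 10^17 m³/s²
Transfer ellipse: a_t = (r₁ + r₂)/2 = 2.5 × 10^9 m
Circular speed at r₁: v₁ = √(GM/r₁) = 11256.1 m/s
Transfer speed at r₁ (periapsis): v₁ₜ = √(GM(2/r₁ − 1/a_t)) = 14238 m/s
(a) ΔV₁ = v₁ₜ − v₁ = 2981.87 m/s ≈ 2.982 km/s
Circular speed at r₂: v₂ = √(GM/r₂) = 5628.05 m/s
Transfer speed at r₂ (apoapsis): v₂ₜ = √(GM(2/r₂ − 1/a_t)) = 3559.49 m/s
(b) ΔV₂ = v₂ − v₂ₜ = 2068.56 m/s ≈ 2.069 km/s
(c) ΔV_total = ΔV₁ + ΔV₂ = 5050.43 m/s ≈ 5.05 km/s

Final answer:
(a) ΔV₁ = 2.982 km/s
(b) ΔV₂ = 2.069 km/s
(c) ΔV_total = 5.05 km/s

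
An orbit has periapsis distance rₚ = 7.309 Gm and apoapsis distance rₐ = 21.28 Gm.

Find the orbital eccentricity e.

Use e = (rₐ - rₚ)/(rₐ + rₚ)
rₚ = 7.309 Gm = 7.309 × 10^9 m
rₐ = 21.28 Gm = 2.128 × 10^10 m
rₐ − rₚ = 1.3971 × 10^10 m
rₐ + rₚ = 2.8589 × 10^10 m
e = (rₐ − rₚ)/(rₐ + rₚ) = 0.488684

Final answer: e = 0.4887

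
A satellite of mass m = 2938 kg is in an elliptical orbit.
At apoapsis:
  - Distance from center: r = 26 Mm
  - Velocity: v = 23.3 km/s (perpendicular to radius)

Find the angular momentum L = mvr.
r = 26 Mm = 2.6 × 10^7 m
v = 23.3 km/s = 23300 m/s
vr = 23300 × 2.6 × 10^7 = 6.058 × 10^11 m²/s
L = m × vr = 2938 × 6.058 × 10^11 = 1.77984 × 10^15 kg·m²/s ≈ 1.78 × 10^15 kg·m²/s

Final answer: L = 1.78 × 10^15 kg·m²/s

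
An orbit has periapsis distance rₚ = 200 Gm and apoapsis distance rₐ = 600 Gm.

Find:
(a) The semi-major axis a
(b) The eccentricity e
rₚ = 200 Gm = 2 × 10^11 m
rₐ = 600 Gm = 6 × 10^11 m
(a) a = (rₚ + rₐ)/2 = 4 × 10^11 m ≈ 400 Gm
(b) e = (rₐ − rₚ)/(rₐ + rₚ) = (4 × 10^11) / (8 × 10^11) = 0.5

Final answer:
(a) a = 400 Gm
(b) e = 0.5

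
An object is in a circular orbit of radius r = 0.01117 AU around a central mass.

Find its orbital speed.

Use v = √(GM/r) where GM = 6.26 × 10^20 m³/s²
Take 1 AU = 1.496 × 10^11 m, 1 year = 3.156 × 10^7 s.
r = 0.01117 AU = 1.67103 × 10^9 m
GM = 6.26 × 10^20 m³/s²
GM/r = (6.26 × 10^20) / (1.67103 × 10^9) = 3.74619 × 10^11 m²/s²
v = √(GM/r) = 612061 m/s ≈ 129.1 AU/year

Final answer: 129.1 AU/year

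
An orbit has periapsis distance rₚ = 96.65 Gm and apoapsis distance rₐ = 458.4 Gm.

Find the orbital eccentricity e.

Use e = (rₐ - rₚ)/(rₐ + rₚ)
rₚ = 96.65 Gm = 9.665 × 10^10 m
rₐ = 458.4 Gm = 4.584 × 10^11 m
rₐ − rₚ = 3.6175 × 10^11 m
rₐ + rₚ = 5.5505 × 10^11 m
e = (rₐ − rₚ)/(rₐ + rₚ) = 0.651743

Final answer: e = 0.6517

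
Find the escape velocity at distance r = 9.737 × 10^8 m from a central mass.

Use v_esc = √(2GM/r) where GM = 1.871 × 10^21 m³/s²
r = 9.737 × 10^8 m
GM = 1.871 × 10^21 m³/s²
2GM/r = 2 × (1.871 × 10^21) / (9.737 × 10^8) = 3.84307 × 10^12 m²/s²
v_esc = √(2GM/r) = 1.96038 × 10^6 m/s ≈ 1960 km/s

Final answer: 1960 km/s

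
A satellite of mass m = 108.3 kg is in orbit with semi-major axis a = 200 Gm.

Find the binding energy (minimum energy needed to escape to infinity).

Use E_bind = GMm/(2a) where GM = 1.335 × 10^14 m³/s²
a = 200 Gm = 2 × 10^11 m
GM = 1.335 × 10^14 m³/s²
m = 108.3 kg
GMm = 1.335 × 10^14 × 108.3 = 1.4458 × 10^16 m³·kg/s²
2a = 4 × 10^11 m
E_bind = GMm/(2a) = 36145.1 J ≈ 36.15 kJ

Final answer: 36.15 kJ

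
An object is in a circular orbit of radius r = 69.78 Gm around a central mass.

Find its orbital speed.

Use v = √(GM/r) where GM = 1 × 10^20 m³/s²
r = 69.78 Gm = 6.978 × 10^10 m
GM = 1 × 10^20 m³/s²
GM/r = (1 × 10^20) / (6.978 × 10^10) = 1.43308 × 10^9 m²/s²
v = √(GM/r) = 37856 m/s ≈ 37.86 km/s

Final answer: 37.86 km/s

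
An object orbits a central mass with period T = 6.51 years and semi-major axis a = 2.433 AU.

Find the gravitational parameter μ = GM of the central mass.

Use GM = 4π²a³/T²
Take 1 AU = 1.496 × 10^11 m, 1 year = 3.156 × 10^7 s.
T = 6.51 years = 2.05456 × 10^8 s
a = 2.433 AU = 3.63977 × 10^11 m
a³ = 4.82193 × 10^34 m³
T² = 4.2212 × 10^16 s²
GM = 4π² × (4.82193 × 10^34) / (4.2212 × 10^16) = 4.50967 × 10^19 m³/s²
GM ≈ 4.51 × 10^19 m³/s²

Final answer: GM = 4.51 × 10^19 m³/s²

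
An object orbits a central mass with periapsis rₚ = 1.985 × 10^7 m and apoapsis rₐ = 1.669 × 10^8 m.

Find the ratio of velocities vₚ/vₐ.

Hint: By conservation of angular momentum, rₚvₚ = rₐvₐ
rₚ = 1.985 × 10^7 m
rₐ = 1.669 × 10^8 m
rₚvₚ = rₐvₐ  ⇒  vₚ/vₐ = rₐ/rₚ
vₚ/vₐ = (1.669 × 10^8) / (1.985 × 10^7) = 8.40806

Final answer: vₚ/vₐ = 8.408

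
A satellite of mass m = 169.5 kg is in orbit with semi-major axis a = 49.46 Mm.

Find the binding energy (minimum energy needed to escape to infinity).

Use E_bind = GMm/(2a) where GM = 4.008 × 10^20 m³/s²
a = 49.46 Mm = 4.946 × 10^7 m
GM = 4.008 × 10^20 m³/s²
m = 169.5 kg
GMm = 4.008 × 10^20 × 169.5 = 6.79356 × 10^22 m³·kg/s²
2a = 9.892 × 10^7 m
E_bind = GMm/(2a) = 6.86773 × 10^14 J ≈ 686.8 TJ

Final answer: 686.8 TJ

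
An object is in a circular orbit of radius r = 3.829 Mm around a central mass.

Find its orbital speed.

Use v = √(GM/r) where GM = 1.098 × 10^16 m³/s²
r = 3.829 Mm = 3.829 × 10^6 m
GM = 1.098 × 10^16 m³/s²
GM/r = (1.098 × 10^16) / (3.829 × 10^6) = 2.86759 × 10^9 m²/s²
v = √(GM/r) = 53549.9 m/s ≈ 53.55 km/s

Final answer: 53.55 km/s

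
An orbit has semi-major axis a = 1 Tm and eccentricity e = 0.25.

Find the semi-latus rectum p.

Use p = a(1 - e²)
a = 1 Tm = 1 × 10^12 m
e = 0.25,  e² = 0.0625,  1 − e² = 0.9375
p = a(1 − e²) = 1 × 10^12 m × 0.9375 = 9.375 × 10^11 m ≈ 937.5 Gm

Final answer: p = 937.5 Gm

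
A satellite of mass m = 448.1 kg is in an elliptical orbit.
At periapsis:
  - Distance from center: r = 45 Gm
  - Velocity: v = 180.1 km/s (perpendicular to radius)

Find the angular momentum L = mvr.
r = 45 Gm = 4.5 × 10^10 m
v = 180.1 km/s = 180100 m/s
vr = 180100 × 4.5 × 10^10 = 8.1045 × 10^15 m²/s
L = m × vr = 448.1 × 8.1045 × 10^15 = 3.63163 × 10^18 kg·m²/s ≈ 3.632 × 10^18 kg·m²/s

Final answer: L = 3.632 × 10^18 kg·m²/s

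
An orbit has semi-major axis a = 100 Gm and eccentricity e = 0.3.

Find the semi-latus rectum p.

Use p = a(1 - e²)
a = 100 Gm = 1 × 10^11 m
e = 0.3,  e² = 0.09,  1 − e² = 0.91
p = a(1 − e²) = 1 × 10^11 m × 0.91 = 9.1 × 10^10 m ≈ 91 Gm

Final answer: p = 91 Gm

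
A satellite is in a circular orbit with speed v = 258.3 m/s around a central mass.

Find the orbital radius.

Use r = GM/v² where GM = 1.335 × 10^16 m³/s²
v = 258.3 m/s
GM = 1.335 × 10^16 m³/s²
v² = 66718.9 m²/s²
r = GM/v² = (1.335 × 10^16) / 66718.9 = 2.00093 × 10^11 m ≈ 200.1 Gm

Final answer: 200.1 Gm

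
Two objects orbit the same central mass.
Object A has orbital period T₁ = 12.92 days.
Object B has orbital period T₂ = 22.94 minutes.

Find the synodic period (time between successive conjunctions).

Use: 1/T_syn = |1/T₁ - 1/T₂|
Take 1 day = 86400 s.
T₁ = 12.92 days = 1.11629 × 10^6 s
T₂ = 22.94 minutes = 1376.4 s
1/T₁ = 8.95826 × 10^-7 s⁻¹
1/T₂ = 0.000726533 s⁻¹
|1/T₁ − 1/T₂| = 0.000725637 s⁻¹
T_syn = 1 / |1/T₁ − 1/T₂| = 1378.1 s ≈ 22.97 minutes

Final answer: T_syn = 22.97 minutes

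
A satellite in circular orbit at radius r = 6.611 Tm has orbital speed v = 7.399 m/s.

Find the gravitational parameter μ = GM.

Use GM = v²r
r = 6.611 Tm = 6.611 × 10^12 m
v = 7.399 m/s
v² = 54.7452 m²/s²
GM = v²r = 54.7452 × 6.611 × 10^12 = 3.61921 × 10^14 m³/s²
GM ≈ 3.619 × 10^14 m³/s²

Final answer: GM = 3.619 × 10^14 m³/s²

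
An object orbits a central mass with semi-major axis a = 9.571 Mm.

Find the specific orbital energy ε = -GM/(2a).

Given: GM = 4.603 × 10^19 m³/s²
a = 9.571 Mm = 9.571 × 10^6 m
GM = 4.603 × 10^19 m³/s²
2a = 1.9142 × 10^7 m
ε = −GM/(2a) = -2.40466 × 10^12 J/kg ≈ -2405 GJ/kg

Final answer: -2405 GJ/kg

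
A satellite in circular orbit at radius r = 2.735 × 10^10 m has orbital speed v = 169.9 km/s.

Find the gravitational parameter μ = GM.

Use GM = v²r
r = 2.735 × 10^10 m
v = 169.9 km/s = 169900 m/s
v² = 2.8866 × 10^10 m²/s²
GM = v²r = 2.8866 × 10^10 × 2.735 × 10^10 = 7.89485 × 10^20 m³/s²
GM ≈ 7.895 × 10^20 m³/s²

Final answer: GM = 7.895 × 10^20 m³/s²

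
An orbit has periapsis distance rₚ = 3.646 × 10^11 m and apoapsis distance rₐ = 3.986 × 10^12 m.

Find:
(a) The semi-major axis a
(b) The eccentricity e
rₚ = 3.646 × 10^11 m
rₐ = 3.986 × 10^12 m
(a) a = (rₚ + rₐ)/2 = 2.1753 × 10^12 m ≈ 2.175 × 10^12 m
(b) e = (rₐ − rₚ)/(rₐ + rₚ) = (3.6214 × 10^12) / (4.3506 × 10^12) = 0.832391

Final answer:
(a) a = 2.175 × 10^12 m
(b) e = 0.8324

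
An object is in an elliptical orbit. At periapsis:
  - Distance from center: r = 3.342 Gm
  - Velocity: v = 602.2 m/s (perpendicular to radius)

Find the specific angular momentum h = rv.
r = 3.342 Gm = 3.342 × 10^9 m
v = 602.2 m/s
h = rv = 3.342 × 10^9 × 602.2 = 2.01255 × 10^12 m²/s ≈ 2.013 × 10^12 m²/s

Final answer: h = 2.013 × 10^12 m²/s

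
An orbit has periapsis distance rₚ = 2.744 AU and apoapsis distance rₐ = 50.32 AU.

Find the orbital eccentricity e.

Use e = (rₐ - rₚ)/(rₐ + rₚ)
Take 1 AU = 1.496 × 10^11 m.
rₚ = 2.744 AU = 4.10502 × 10^11 m
rₐ = 50.32 AU = 7.52787 × 10^12 m
rₐ − rₚ = 7.11737 × 10^12 m
rₐ + rₚ = 7.93837 × 10^12 m
e = (rₐ − rₚ)/(rₐ + rₚ) = 0.896578

Final answer: e = 0.8966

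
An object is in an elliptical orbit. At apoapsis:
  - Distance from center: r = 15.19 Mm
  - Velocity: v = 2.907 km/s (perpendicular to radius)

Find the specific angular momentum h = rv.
r = 15.19 Mm = 1.519 × 10^7 m
v = 2.907 km/s = 2907 m/s
h = rv = 1.519 × 10^7 × 2907 = 4.41573 × 10^10 m²/s ≈ 4.416 × 10^10 m²/s

Final answer: h = 4.416 × 10^10 m²/s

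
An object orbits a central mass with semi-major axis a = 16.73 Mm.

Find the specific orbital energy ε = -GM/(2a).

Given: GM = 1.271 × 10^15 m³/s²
a = 16.73 Mm = 1.673 × 10^7 m
GM = 1.271 × 10^15 m³/s²
2a = 3.346 × 10^7 m
ε = −GM/(2a) = -3.79857 × 10^7 J/kg ≈ -37.99 MJ/kg

Final answer: -37.99 MJ/kg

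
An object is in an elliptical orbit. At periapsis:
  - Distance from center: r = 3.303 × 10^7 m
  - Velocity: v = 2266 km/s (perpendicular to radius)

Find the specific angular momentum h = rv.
r = 3.303 × 10^7 m
v = 2266 km/s = 2.266 × 10^6 m/s
h = rv = 3.303 × 10^7 × 2.266 × 10^6 = 7.4846 × 10^13 m²/s ≈ 7.485 × 10^13 m²/s

Final answer: h = 7.485 × 10^13 m²/s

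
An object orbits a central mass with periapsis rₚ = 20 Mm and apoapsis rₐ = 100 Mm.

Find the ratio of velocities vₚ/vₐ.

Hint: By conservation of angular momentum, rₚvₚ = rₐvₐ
rₚ = 20 Mm = 2 × 10^7 m
rₐ = 100 Mm = 1 × 10^8 m
rₚvₚ = rₐvₐ  ⇒  vₚ/vₐ = rₐ/rₚ
vₚ/vₐ = (1 × 10^8) / (2 × 10^7) = 5

Final answer: vₚ/vₐ = 5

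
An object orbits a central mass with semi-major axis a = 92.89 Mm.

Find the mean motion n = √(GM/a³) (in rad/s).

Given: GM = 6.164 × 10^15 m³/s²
a = 92.89 Mm = 9.289 × 10^7 m
GM = 6.164 × 10^15 m³/s²
a³ = 8.01506 × 10^23 m³
GM/a³ = (6.164 × 10^15) / (8.01506 × 10^23) = 7.69052 × 10^-9 s⁻²
n = √(GM/a³) = 8.76956 × 10^-5 rad/s ≈ 8.77 × 10^-5 rad/s

Final answer: n = 8.77 × 10^-5 rad/s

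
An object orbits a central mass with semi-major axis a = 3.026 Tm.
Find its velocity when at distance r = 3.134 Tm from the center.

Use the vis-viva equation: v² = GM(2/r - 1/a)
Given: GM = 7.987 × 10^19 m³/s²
a = 3.026 Tm = 3.026 × 10^12 m
r = 3.134 Tm = 3.134 × 10^12 m
GM = 7.987 × 10^19 m³/s²
2/r − 1/a = 6.38162 × 10^-13 − 3.30469 × 10^-13 = 3.07693 × 10^-13 m⁻¹
v² = GM (2/r − 1/a) = 2.45754 × 10^7 m²/s²
v = 4957.36 m/s ≈ 4.957 km/s

Final answer: 4.957 km/s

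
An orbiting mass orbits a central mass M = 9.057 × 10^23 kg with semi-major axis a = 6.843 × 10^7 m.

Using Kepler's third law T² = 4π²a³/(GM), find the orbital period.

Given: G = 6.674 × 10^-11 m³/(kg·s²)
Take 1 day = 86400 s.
M = 9.057 × 10^23 kg
GM = G × M = 6.674 × 10^-11 × 9.057 × 10^23 = 6.04464 × 10^13 m³/s²
a = 6.843 × 10^7 m
a³ = 3.20435 × 10^23 m³
T = 2π √(a³/GM) = 2π √((3.20435 × 10^23) / (6.04464 × 10^13)) = 2π × 72808.9 s
T = 457472 s ≈ 5.295 days

Final answer: 5.295 days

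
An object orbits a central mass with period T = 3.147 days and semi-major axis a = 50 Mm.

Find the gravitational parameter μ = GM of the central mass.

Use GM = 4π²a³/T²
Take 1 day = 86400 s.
T = 3.147 days = 271901 s
a = 50 Mm = 5 × 10^7 m
a³ = 1.25 × 10^23 m³
T² = 7.393 × 10^10 s²
GM = 4π² × (1.25 × 10^23) / (7.393 × 10^10) = 6.67496 × 10^13 m³/s²
GM ≈ 6.675 × 10^13 m³/s²

Final answer: GM = 6.675 × 10^13 m³/s²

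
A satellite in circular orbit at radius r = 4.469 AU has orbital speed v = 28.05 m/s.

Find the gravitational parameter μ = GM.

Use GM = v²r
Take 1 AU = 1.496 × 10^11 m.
r = 4.469 AU = 6.68562 × 10^11 m
v = 28.05 m/s
v² = 786.803 m²/s²
GM = v²r = 786.803 × 6.68562 × 10^11 = 5.26027 × 10^14 m³/s²
GM ≈ 5.26 × 10^14 m³/s²

Final answer: GM = 5.26 × 10^14 m³/s²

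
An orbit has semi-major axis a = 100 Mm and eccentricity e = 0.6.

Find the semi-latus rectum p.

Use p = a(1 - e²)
a = 100 Mm = 1 × 10^8 m
e = 0.6,  e² = 0.36,  1 − e² = 0.64
p = a(1 − e²) = 1 × 10^8 m × 0.64 = 6.4 × 10^7 m ≈ 64 Mm

Final answer: p = 64 Mm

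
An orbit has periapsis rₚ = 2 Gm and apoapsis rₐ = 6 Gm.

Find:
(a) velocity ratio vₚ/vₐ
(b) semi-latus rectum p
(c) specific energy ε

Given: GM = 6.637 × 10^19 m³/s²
rₚ = 2 Gm = 2 × 10^9 m
rₐ = 6 Gm = 6 × 10^9 m
GM = 6.637 × 10^19 m³/s²
a = (rₚ + rₐ)/2 = 4 × 10^9 m
e = (rₐ − rₚ)/(rₐ + rₚ) = (4 × 10^9) / (8 × 10^9) = 0.5
(a) vₚ/vₐ = rₐ/rₚ (angular momentum) = (6 × 10^9) / (2 × 10^9) = 3 ≈ 3
(b) 1 − e² = 0.75;  p = a(1 − e²) = 4 × 10^9 × 0.75 = 3 × 10^9 m ≈ 3 Gm
(c) 2a = 8 × 10^9 m;  ε = −GM/(2a) = -8.29625 × 10^9 J/kg ≈ -8.296 GJ/kg

Final answer:
(a) velocity ratio vₚ/vₐ = 3
(b) semi-latus rectum p = 3 Gm
(c) specific energy ε = -8.296 GJ/kg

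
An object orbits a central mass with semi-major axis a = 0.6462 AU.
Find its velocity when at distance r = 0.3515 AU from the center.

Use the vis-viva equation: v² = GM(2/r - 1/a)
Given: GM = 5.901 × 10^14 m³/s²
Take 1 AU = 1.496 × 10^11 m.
a = 0.6462 AU = 9.66715 × 10^10 m
r = 0.3515 AU = 5.25844 × 10^10 m
GM = 5.901 × 10^14 m³/s²
2/r − 1/a = 3.80341 × 10^-11 − 1.03443 × 10^-11 = 2.76898 × 10^-11 m⁻¹
v² = GM (2/r − 1/a) = 16339.7 m²/s²
v = 127.827 m/s ≈ 127.8 m/s

Final answer: 127.8 m/s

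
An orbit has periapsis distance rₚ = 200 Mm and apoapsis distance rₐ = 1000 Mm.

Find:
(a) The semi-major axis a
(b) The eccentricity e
rₚ = 200 Mm = 2 × 10^8 m
rₐ = 1000 Mm = 1 × 10^9 m
(a) a = (rₚ + rₐ)/2 = 6 × 10^8 m ≈ 600 Mm
(b) e = (rₐ − rₚ)/(rₐ + rₚ) = (8 × 10^8) / (1.2 × 10^9) = 0.666667

Final answer:
(a) a = 600 Mm
(b) e = 0.6667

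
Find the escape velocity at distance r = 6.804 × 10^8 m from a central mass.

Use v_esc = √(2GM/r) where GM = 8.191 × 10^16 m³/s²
r = 6.804 × 10^8 m
GM = 8.191 × 10^16 m³/s²
2GM/r = 2 × (8.191 × 10^16) / (6.804 × 10^8) = 2.4077 × 10^8 m²/s²
v_esc = √(2GM/r) = 15516.8 m/s ≈ 15.52 km/s

Final answer: 15.52 km/s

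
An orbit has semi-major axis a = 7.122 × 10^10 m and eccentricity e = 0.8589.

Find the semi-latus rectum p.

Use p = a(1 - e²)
a = 7.122 × 10^10 m
e = 0.8589,  e² = 0.737709,  1 − e² = 0.262291
p = a(1 − e²) = 7.122 × 10^10 m × 0.262291 = 1.86804 × 10^10 m ≈ 1.868 × 10^10 m

Final answer: p = 1.868 × 10^10 m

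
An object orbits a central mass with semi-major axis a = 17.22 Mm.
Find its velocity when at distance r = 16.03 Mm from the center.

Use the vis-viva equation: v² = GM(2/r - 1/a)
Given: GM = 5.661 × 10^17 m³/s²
a = 17.22 Mm = 1.722 × 10^7 m
r = 16.03 Mm = 1.603 × 10^7 m
GM = 5.661 × 10^17 m³/s²
2/r − 1/a = 1.24766 × 10^-7 − 5.8072 × 10^-8 = 6.66941 × 10^-8 m⁻¹
v² = GM (2/r − 1/a) = 3.77555 × 10^10 m²/s²
v = 194308 m/s ≈ 194.3 km/s

Final answer: 194.3 km/s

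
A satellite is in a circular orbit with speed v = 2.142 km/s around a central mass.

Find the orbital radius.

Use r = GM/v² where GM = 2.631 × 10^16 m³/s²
v = 2.142 km/s = 2142 m/s
GM = 2.631 × 10^16 m³/s²
v² = 4.58816 × 10^6 m²/s²
r = GM/v² = (2.631 × 10^16) / (4.58816 × 10^6) = 5.73432 × 10^9 m ≈ 5.734 Gm

Final answer: 5.734 Gm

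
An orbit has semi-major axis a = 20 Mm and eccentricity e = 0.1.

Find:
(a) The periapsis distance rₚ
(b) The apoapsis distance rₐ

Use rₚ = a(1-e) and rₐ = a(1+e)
a = 20 Mm = 2 × 10^7 m
e = 0.1:  1 − e = 0.9,  1 + e = 1.1
(a) rₚ = a(1 − e) = 2 × 10^7 m × 0.9 = 1.8 × 10^7 m ≈ 18 Mm
(b) rₐ = a(1 + e) = 2 × 10^7 m × 1.1 = 2.2 × 10^7 m ≈ 22 Mm

Final answer:
(a) rₚ = 18 Mm
(b) rₐ = 22 Mm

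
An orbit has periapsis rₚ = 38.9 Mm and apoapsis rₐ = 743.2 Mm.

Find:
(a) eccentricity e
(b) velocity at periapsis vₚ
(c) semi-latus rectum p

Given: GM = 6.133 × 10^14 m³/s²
rₚ = 38.9 Mm = 3.89 × 10^7 m
rₐ = 743.2 Mm = 7.432 × 10^8 m
GM = 6.133 × 10^14 m³/s²
a = (rₚ + rₐ)/2 = 3.9105 × 10^8 m
e = (rₐ − rₚ)/(rₐ + rₚ) = (7.043 × 10^8) / (7.821 × 10^8) = 0.900524
(a) e = 0.900524 ≈ 0.9005
(b) vₚ² = GM (2/rₚ − 1/a) = 6.133 × 10^14 × (5.14139 × 10^-8 − 2.55722 × 10^-9) = 2.99638 × 10^7 m²/s²;  vₚ = 5473.92 m/s ≈ 5.474 km/s
(c) 1 − e² = 0.189056;  p = a(1 − e²) = 3.9105 × 10^8 × 0.189056 = 7.39304 × 10^7 m ≈ 73.93 Mm

Final answer:
(a) eccentricity e = 0.9005
(b) velocity at periapsis vₚ = 5.474 km/s
(c) semi-latus rectum p = 73.93 Mm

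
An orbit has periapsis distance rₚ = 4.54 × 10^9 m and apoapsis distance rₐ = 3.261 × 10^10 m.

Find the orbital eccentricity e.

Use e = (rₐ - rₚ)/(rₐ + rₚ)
rₚ = 4.54 × 10^9 m
rₐ = 3.261 × 10^10 m
rₐ − rₚ = 2.807 × 10^10 m
rₐ + rₚ = 3.715 × 10^10 m
e = (rₐ − rₚ)/(rₐ + rₚ) = 0.755585

Final answer: e = 0.7556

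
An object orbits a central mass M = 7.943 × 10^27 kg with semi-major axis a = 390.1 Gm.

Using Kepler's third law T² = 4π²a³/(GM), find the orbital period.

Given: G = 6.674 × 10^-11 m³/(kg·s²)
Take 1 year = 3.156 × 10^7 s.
M = 7.943 × 10^27 kg
GM = G × M = 6.674 × 10^-11 × 7.943 × 10^27 = 5.30116 × 10^17 m³/s²
a = 390.1 Gm = 3.901 × 10^11 m
a³ = 5.93646 × 10^34 m³
T = 2π √(a³/GM) = 2π √((5.93646 × 10^34) / (5.30116 × 10^17)) = 2π × 3.34641 × 10^8 s
T = 2.10261 × 10^9 s ≈ 66.62 years

Final answer: 66.62 years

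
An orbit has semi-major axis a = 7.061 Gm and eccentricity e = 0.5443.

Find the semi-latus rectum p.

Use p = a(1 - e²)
a = 7.061 Gm = 7.061 × 10^9 m
e = 0.5443,  e² = 0.296262,  1 − e² = 0.703738
p = a(1 − e²) = 7.061 × 10^9 m × 0.703738 = 4.96909 × 10^9 m ≈ 4.969 Gm

Final answer: p = 4.969 Gm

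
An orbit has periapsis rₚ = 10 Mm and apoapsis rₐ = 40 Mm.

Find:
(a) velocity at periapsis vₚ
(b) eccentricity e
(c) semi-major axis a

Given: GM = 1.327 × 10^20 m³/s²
rₚ = 10 Mm = 1 × 10^7 m
rₐ = 40 Mm = 4 × 10^7 m
GM = 1.327 × 10^20 m³/s²
a = (rₚ + rₐ)/2 = 2.5 × 10^7 m
e = (rₐ − rₚ)/(rₐ + rₚ) = (3 × 10^7) / (5 × 10^7) = 0.6
(a) vₚ² = GM (2/rₚ − 1/a) = 1.327 × 10^20 × (2 × 10^-7 − 4 × 10^-8) = 2.1232 × 10^13 m²/s²;  vₚ = 4.60782 × 10^6 m/s ≈ 4608 km/s
(b) e = 0.6 ≈ 0.6
(c) a = 2.5 × 10^7 m ≈ 25 Mm

Final answer:
(a) velocity at periapsis vₚ = 4608 km/s
(b) eccentricity e = 0.6
(c) semi-major axis a = 25 Mm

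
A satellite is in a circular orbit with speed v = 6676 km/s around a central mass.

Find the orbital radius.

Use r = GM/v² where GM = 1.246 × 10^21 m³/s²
v = 6676 km/s = 6.676 × 10^6 m/s
GM = 1.246 × 10^21 m³/s²
v² = 4.4569 × 10^13 m²/s²
r = GM/v² = (1.246 × 10^21) / (4.4569 × 10^13) = 2.79567 × 10^7 m ≈ 2.796 × 10^7 m

Final answer: 2.796 × 10^7 m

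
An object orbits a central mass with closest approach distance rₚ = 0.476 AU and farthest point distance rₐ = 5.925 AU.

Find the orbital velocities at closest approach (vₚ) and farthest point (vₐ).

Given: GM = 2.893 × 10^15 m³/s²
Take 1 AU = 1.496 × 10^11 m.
rₚ = 0.476 AU = 7.12096 × 10^10 m
rₐ = 5.925 AU = 8.8638 × 10^11 m
GM = 2.893 × 10^15 m³/s²
a = (rₚ + rₐ)/2 = 4.78795 × 10^11 m
Vis-viva: v² = GM (2/r − 1/a)
vₚ² = 2.893 × 10^15 × (2.80861 × 10^-11 − 2.08858 × 10^-12) = 75210.8 m²/s²
vₚ = 274.246 m/s ≈ 274.2 m/s
vₐ² = 2.893 × 10^15 × (2.25637 × 10^-12 − 2.08858 × 10^-12) = 485.42 m²/s²
vₐ = 22.0322 m/s ≈ 22.03 m/s

Final answer: vₚ = 274.2 m/s, vₐ = 22.03 m/s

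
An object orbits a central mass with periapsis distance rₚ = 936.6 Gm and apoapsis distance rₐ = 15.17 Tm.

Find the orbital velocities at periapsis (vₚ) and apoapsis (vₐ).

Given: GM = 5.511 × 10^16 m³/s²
rₚ = 936.6 Gm = 9.366 × 10^11 m
rₐ = 15.17 Tm = 1.517 × 10^13 m
GM = 5.511 × 10^16 m³/s²
a = (rₚ + rₐ)/2 = 8.0533 × 10^12 m
Vis-viva: v² = GM (2/r − 1/a)
vₚ² = 5.511 × 10^16 × (2.13538 × 10^-12 − 1.24173 × 10^-13) = 110838 m²/s²
vₚ = 332.923 m/s ≈ 332.9 m/s
vₐ² = 5.511 × 10^16 × (1.31839 × 10^-13 − 1.24173 × 10^-13) = 422.498 m²/s²
vₐ = 20.5548 m/s ≈ 20.55 m/s

Final answer: vₚ = 332.9 m/s, vₐ = 20.55 m/s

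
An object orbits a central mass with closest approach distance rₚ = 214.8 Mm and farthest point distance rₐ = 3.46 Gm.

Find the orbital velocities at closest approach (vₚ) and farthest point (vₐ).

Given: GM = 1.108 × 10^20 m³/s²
rₚ = 214.8 Mm = 2.148 × 10^8 m
rₐ = 3.46 Gm = 3.46 × 10^9 m
GM = 1.108 × 10^20 m³/s²
a = (rₚ + rₐ)/2 = 1.8374 × 10^9 m
Vis-viva: v² = GM (2/r − 1/a)
vₚ² = 1.108 × 10^20 × (9.31099 × 10^-9 − 5.44247 × 10^-10) = 9.71355 × 10^11 m²/s²
vₚ = 985573 m/s ≈ 985.6 km/s
vₐ² = 1.108 × 10^20 × (5.78035 × 10^-10 − 5.44247 × 10^-10) = 3.74364 × 10^9 m²/s²
vₐ = 61185.3 m/s ≈ 61.19 km/s

Final answer: vₚ = 985.6 km/s, vₐ = 61.19 km/s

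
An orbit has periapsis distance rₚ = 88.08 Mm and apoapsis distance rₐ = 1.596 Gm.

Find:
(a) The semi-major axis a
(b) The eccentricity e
rₚ = 88.08 Mm = 8.808 × 10^7 m
rₐ = 1.596 Gm = 1.596 × 10^9 m
(a) a = (rₚ + rₐ)/2 = 8.4204 × 10^8 m ≈ 842 Mm
(b) e = (rₐ − rₚ)/(rₐ + rₚ) = (1.50792 × 10^9) / (1.68408 × 10^9) = 0.895397

Final answer:
(a) a = 842 Mm
(b) e = 0.8954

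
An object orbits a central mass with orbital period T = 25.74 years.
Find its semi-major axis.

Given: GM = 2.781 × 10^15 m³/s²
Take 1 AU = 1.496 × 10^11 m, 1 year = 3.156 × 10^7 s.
T = 25.74 years = 8.12354 × 10^8 s
GM = 2.781 × 10^15 m³/s²
Kepler's third law: a³ = GM T² / (4π²)
T² = 6.5992 × 10^17 s²
a³ = (2.781 × 10^15) × (6.5992 × 10^17) / (4π²) = 4.64871 × 10^31 m³
a = (a³)^(1/3) = 3.59565 × 10^10 m ≈ 0.2404 AU

Final answer: 0.2404 AU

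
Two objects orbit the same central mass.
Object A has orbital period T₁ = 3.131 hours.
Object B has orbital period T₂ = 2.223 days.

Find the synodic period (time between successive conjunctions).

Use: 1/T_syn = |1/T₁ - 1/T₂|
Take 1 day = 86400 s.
T₁ = 3.131 hours = 11271.6 s
T₂ = 2.223 days = 192067 s
1/T₁ = 8.87185 × 10^-5 s⁻¹
1/T₂ = 5.20651 × 10^-6 s⁻¹
|1/T₁ − 1/T₂| = 8.3512 × 10^-5 s⁻¹
T_syn = 1 / |1/T₁ − 1/T₂| = 11974.3 s ≈ 3.326 hours

Final answer: T_syn = 3.326 hours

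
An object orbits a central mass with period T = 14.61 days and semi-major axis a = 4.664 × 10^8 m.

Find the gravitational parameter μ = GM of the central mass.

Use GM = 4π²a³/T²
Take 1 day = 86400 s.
T = 14.61 days = 1.2623 × 10^6 s
a = 4.664 × 10^8 m
a³ = 1.01456 × 10^26 m³
T² = 1.59341 × 10^12 s²
GM = 4π² × (1.01456 × 10^26) / (1.59341 × 10^12) = 2.51367 × 10^15 m³/s²
GM ≈ 2.514 × 10^15 m³/s²

Final answer: GM = 2.514 × 10^15 m³/s²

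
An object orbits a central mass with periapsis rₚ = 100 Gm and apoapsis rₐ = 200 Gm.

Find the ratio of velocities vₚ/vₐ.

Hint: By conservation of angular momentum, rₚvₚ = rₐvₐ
rₚ = 100 Gm = 1 × 10^11 m
rₐ = 200 Gm = 2 × 10^11 m
rₚvₚ = rₐvₐ  ⇒  vₚ/vₐ = rₐ/rₚ
vₚ/vₐ = (2 × 10^11) / (1 × 10^11) = 2

Final answer: vₚ/vₐ = 2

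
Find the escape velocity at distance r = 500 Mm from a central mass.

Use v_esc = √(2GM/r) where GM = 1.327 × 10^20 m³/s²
r = 500 Mm = 5 × 10^8 m
GM = 1.327 × 10^20 m³/s²
2GM/r = 2 × (1.327 × 10^20) / (5 × 10^8) = 5.308 × 10^11 m²/s²
v_esc = √(2GM/r) = 728560 m/s ≈ 728.6 km/s

Final answer: 728.6 km/s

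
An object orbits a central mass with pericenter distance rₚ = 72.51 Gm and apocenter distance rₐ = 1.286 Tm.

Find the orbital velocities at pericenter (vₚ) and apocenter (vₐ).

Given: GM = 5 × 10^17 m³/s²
rₚ = 72.51 Gm = 7.251 × 10^10 m
rₐ = 1.286 Tm = 1.286 × 10^12 m
GM = 5 × 10^17 m³/s²
a = (rₚ + rₐ)/2 = 6.79255 × 10^11 m
Vis-viva: v² = GM (2/r − 1/a)
vₚ² = 5 × 10^17 × (2.75824 × 10^-11 − 1.4722 × 10^-12) = 1.30551 × 10^7 m²/s²
vₚ = 3613.18 m/s ≈ 3.613 km/s
vₐ² = 5 × 10^17 × (1.55521 × 10^-12 − 1.4722 × 10^-12) = 41504.4 m²/s²
vₐ = 203.726 m/s ≈ 203.7 m/s

Final answer: vₚ = 3.613 km/s, vₐ = 203.7 m/s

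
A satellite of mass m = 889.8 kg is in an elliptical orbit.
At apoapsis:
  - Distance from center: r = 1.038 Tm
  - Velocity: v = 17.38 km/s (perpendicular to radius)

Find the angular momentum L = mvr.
r = 1.038 Tm = 1.038 × 10^12 m
v = 17.38 km/s = 17380 m/s
vr = 17380 × 1.038 × 10^12 = 1.80404 × 10^16 m²/s
L = m × vr = 889.8 × 1.80404 × 10^16 = 1.60524 × 10^19 kg·m²/s ≈ 1.605 × 10^19 kg·m²/s

Final answer: L = 1.605 × 10^19 kg·m²/s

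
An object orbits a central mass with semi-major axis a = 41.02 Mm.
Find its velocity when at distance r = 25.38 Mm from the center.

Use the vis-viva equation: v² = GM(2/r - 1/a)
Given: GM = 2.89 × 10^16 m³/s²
a = 41.02 Mm = 4.102 × 10^7 m
r = 25.38 Mm = 2.538 × 10^7 m
GM = 2.89 × 10^16 m³/s²
2/r − 1/a = 7.88022 × 10^-8 − 2.43784 × 10^-8 = 5.44239 × 10^-8 m⁻¹
v² = GM (2/r − 1/a) = 1.57285 × 10^9 m²/s²
v = 39659.2 m/s ≈ 39.66 km/s

Final answer: 39.66 km/s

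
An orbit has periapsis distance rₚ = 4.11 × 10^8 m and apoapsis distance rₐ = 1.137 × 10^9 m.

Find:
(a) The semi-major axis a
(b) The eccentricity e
rₚ = 4.11 × 10^8 m
rₐ = 1.137 × 10^9 m
(a) a = (rₚ + rₐ)/2 = 7.74 × 10^8 m ≈ 7.74 × 10^8 m
(b) e = (rₐ − rₚ)/(rₐ + rₚ) = (7.26 × 10^8) / (1.548 × 10^9) = 0.468992

Final answer:
(a) a = 7.74 × 10^8 m
(b) e = 0.469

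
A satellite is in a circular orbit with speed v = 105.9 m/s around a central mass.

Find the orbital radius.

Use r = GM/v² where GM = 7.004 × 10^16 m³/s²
v = 105.9 m/s
GM = 7.004 × 10^16 m³/s²
v² = 11214.8 m²/s²
r = GM/v² = (7.004 × 10^16) / 11214.8 = 6.24531 × 10^12 m ≈ 6.245 Tm

Final answer: 6.245 Tm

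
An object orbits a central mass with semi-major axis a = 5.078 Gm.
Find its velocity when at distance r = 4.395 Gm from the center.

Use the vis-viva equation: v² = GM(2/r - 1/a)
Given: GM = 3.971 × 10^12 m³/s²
a = 5.078 Gm = 5.078 × 10^9 m
r = 4.395 Gm = 4.395 × 10^9 m
GM = 3.971 × 10^12 m³/s²
2/r − 1/a = 4.55063 × 10^-10 − 1.96928 × 10^-10 = 2.58135 × 10^-10 m⁻¹
v² = GM (2/r − 1/a) = 1025.05 m²/s²
v = 32.0164 m/s ≈ 32.02 m/s

Final answer: 32.02 m/s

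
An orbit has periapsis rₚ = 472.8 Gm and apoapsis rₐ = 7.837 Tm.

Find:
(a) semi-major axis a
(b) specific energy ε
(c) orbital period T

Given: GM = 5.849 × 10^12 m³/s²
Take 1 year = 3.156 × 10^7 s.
rₚ = 472.8 Gm = 4.728 × 10^11 m
rₐ = 7.837 Tm = 7.837 × 10^12 m
GM = 5.849 × 10^12 m³/s²
a = (rₚ + rₐ)/2 = 4.1549 × 10^12 m
e = (rₐ − rₚ)/(rₐ + rₚ) = (7.3642 × 10^12) / (8.3098 × 10^12) = 0.886207
(a) a = 4.1549 × 10^12 m ≈ 4.155 Tm
(b) 2a = 8.3098 × 10^12 m;  ε = −GM/(2a) = -0.703868 J/kg ≈ -0.7039 J/kg
(c) a³ = 7.17268 × 10^37 m³;  T = 2π √(a³/GM) = 2π × 3.50187 × 10^12 s = 2.20029 × 10^13 s ≈ 6.972 × 10^5 years

Final answer:
(a) semi-major axis a = 4.155 Tm
(b) specific energy ε = -0.7039 J/kg
(c) orbital period T = 6.972 × 10^5 years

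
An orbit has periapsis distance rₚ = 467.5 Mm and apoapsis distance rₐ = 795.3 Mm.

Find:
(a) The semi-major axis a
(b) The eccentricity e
rₚ = 467.5 Mm = 4.675 × 10^8 m
rₐ = 795.3 Mm = 7.953 × 10^8 m
(a) a = (rₚ + rₐ)/2 = 6.314 × 10^8 m ≈ 631.4 Mm
(b) e = (rₐ − rₚ)/(rₐ + rₚ) = (3.278 × 10^8) / (1.2628 × 10^9) = 0.259582

Final answer:
(a) a = 631.4 Mm
(b) e = 0.2596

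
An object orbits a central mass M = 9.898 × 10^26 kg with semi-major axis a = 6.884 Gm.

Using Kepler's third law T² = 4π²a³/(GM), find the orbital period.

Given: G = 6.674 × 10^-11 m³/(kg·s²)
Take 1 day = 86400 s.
M = 9.898 × 10^26 kg
GM = G × M = 6.674 × 10^-11 × 9.898 × 10^26 = 6.60593 × 10^16 m³/s²
a = 6.884 Gm = 6.884 × 10^9 m
a³ = 3.26229 × 10^29 m³
T = 2π √(a³/GM) = 2π √((3.26229 × 10^29) / (6.60593 × 10^16)) = 2π × 2.22226 × 10^6 s
T = 1.39629 × 10^7 s ≈ 161.6 days

Final answer: 161.6 days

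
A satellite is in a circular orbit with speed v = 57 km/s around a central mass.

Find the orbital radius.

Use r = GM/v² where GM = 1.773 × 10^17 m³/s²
v = 57 km/s = 57000 m/s
GM = 1.773 × 10^17 m³/s²
v² = 3.249 × 10^9 m²/s²
r = GM/v² = (1.773 × 10^17) / (3.249 × 10^9) = 5.45706 × 10^7 m ≈ 5.457 × 10^7 m

Final answer: 5.457 × 10^7 m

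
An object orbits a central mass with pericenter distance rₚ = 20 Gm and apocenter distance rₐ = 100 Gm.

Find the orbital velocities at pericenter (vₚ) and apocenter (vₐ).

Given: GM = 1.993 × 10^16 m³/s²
rₚ = 20 Gm = 2 × 10^10 m
rₐ = 100 Gm = 1 × 10^11 m
GM = 1.993 × 10^16 m³/s²
a = (rₚ + rₐ)/2 = 6 × 10^10 m
Vis-viva: v² = GM (2/r − 1/a)
vₚ² = 1.993 × 10^16 × (1 × 10^-10 − 1.66667 × 10^-11) = 1.66083 × 10^6 m²/s²
vₚ = 1288.73 m/s ≈ 1.289 km/s
vₐ² = 1.993 × 10^16 × (2 × 10^-11 − 1.66667 × 10^-11) = 66433.3 m²/s²
vₐ = 257.747 m/s ≈ 257.7 m/s

Final answer: vₚ = 1.289 km/s, vₐ = 257.7 m/s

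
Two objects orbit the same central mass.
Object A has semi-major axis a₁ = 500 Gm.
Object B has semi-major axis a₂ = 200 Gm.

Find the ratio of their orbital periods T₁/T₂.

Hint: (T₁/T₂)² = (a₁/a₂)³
a₁ = 500 Gm = 5 × 10^11 m
a₂ = 200 Gm = 2 × 10^11 m
a₁/a₂ = 2.5
T₁/T₂ = (a₁/a₂)^(3/2) = (2.5)^1.5 = 3.95285

Final answer: T₁/T₂ = 3.953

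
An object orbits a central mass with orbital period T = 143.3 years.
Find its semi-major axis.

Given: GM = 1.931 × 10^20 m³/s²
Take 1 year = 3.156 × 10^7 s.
T = 143.3 years = 4.52255 × 10^9 s
GM = 1.931 × 10^20 m³/s²
Kepler's third law: a³ = GM T² / (4π²)
T² = 2.04534 × 10^19 s²
a³ = (1.931 × 10^20) × (2.04534 × 10^19) / (4π²) = 1.00044 × 10^38 m³
a = (a³)^(1/3) = 4.64226 × 10^12 m ≈ 4.642 Tm

Final answer: 4.642 Tm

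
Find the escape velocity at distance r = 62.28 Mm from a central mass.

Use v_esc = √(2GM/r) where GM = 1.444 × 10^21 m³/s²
r = 62.28 Mm = 6.228 × 10^7 m
GM = 1.444 × 10^21 m³/s²
2GM/r = 2 × (1.444 × 10^21) / (6.228 × 10^7) = 4.63712 × 10^13 m²/s²
v_esc = √(2GM/r) = 6.80964 × 10^6 m/s ≈ 6810 km/s

Final answer: 6810 km/s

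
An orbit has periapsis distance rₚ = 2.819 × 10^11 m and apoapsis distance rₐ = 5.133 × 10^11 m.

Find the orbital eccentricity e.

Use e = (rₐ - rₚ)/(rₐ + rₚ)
rₚ = 2.819 × 10^11 m
rₐ = 5.133 × 10^11 m
rₐ − rₚ = 2.314 × 10^11 m
rₐ + rₚ = 7.952 × 10^11 m
e = (rₐ − rₚ)/(rₐ + rₚ) = 0.290996

Final answer: e = 0.291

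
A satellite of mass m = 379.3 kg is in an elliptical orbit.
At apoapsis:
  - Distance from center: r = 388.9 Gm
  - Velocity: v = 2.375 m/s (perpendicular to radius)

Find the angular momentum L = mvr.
r = 388.9 Gm = 3.889 × 10^11 m
v = 2.375 m/s
vr = 2.375 × 3.889 × 10^11 = 9.23638 × 10^11 m²/s
L = m × vr = 379.3 × 9.23638 × 10^11 = 3.50336 × 10^14 kg·m²/s ≈ 3.503 × 10^14 kg·m²/s

Final answer: L = 3.503 × 10^14 kg·m²/s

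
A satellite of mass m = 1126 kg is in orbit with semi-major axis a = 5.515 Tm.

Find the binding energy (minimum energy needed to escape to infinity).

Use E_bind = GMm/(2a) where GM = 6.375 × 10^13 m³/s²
a = 5.515 Tm = 5.515 × 10^12 m
GM = 6.375 × 10^13 m³/s²
m = 1126 kg
GMm = 6.375 × 10^13 × 1126 = 7.17825 × 10^16 m³·kg/s²
2a = 1.103 × 10^13 m
E_bind = GMm/(2a) = 6507.93 J ≈ 6.508 kJ

Final answer: 6.508 kJ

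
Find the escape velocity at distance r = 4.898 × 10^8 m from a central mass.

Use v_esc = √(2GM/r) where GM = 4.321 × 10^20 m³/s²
r = 4.898 × 10^8 m
GM = 4.321 × 10^20 m³/s²
2GM/r = 2 × (4.321 × 10^20) / (4.898 × 10^8) = 1.76439 × 10^12 m²/s²
v_esc = √(2GM/r) = 1.3283 × 10^6 m/s ≈ 1328 km/s

Final answer: 1328 km/s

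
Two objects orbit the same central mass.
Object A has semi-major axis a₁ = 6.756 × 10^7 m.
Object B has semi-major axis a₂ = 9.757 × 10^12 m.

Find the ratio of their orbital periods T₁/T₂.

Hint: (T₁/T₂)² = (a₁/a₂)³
a₁ = 6.756 × 10^7 m
a₂ = 9.757 × 10^12 m
a₁/a₂ = 6.92426 × 10^-6
T₁/T₂ = (a₁/a₂)^(3/2) = (6.92426 × 10^-6)^1.5 = 1.82205 × 10^-8

Final answer: T₁/T₂ = 1.822 × 10^-8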